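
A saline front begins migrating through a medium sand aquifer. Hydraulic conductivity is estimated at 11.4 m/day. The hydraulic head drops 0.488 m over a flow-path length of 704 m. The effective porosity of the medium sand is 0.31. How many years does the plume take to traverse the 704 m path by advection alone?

Hydraulic gradient i = Δh / L = 0.488 / 704 = 0.0006932.
Darcy flux q = K · i = 11.40 × 0.0006932 = 0.007902 m/day.
Seepage velocity v = q / n_e = 0.007902 / 0.31 = 0.02549 m/day.
Travel time t = L / v = 704 / 0.02549 = 27617 days = 75.61 years.

75.6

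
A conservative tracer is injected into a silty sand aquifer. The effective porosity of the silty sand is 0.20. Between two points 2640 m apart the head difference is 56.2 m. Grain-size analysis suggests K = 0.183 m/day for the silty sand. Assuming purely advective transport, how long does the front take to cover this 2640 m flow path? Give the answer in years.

371

Hydraulic gradient i = Δh / L = 56.2 / 2640 = 0.02129.
Darcy flux q = K · i = 0.1830 × 0.02129 = 0.003896 m/day.
Seepage velocity v = q / n_e = 0.003896 / 0.20 = 0.01948 m/day.
Travel time t = L / v = 2640 / 0.01948 = 1.355e+05 days = 371.1 years.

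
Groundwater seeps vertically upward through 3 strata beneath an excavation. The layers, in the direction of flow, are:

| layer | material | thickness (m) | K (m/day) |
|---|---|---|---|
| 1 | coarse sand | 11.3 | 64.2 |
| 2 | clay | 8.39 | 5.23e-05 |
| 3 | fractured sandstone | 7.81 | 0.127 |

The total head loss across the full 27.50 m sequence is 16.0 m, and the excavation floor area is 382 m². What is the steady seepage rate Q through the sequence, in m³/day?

Flow is perpendicular to layering, so the layers act in series and the equivalent K is the thickness-weighted harmonic mean.
Total thickness L = 11.3 + 8.39 + 7.81 = 27.50 m.
Σ(b_i/K_i) = 11.3/64.2 + 8.39/5.23e-05 + 7.81/0.127 = 1.605e+05 d.
K_eq = L / Σ(b_i/K_i) = 27.50 / 1.605e+05 = 0.0001714 m/day.
Q = K_eq · A · (Δh/L) = 0.0001714 × 382 × (16.0/27.50) = 0.03809 m³/day.

0.0381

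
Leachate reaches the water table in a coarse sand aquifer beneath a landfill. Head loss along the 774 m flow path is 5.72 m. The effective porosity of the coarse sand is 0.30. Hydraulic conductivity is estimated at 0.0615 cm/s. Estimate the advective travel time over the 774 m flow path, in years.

1.62

Convert K: 0.0615 cm/s × 864 = 53.14 m/day.
Hydraulic gradient i = Δh / L = 5.72 / 774 = 0.007390.
Darcy flux q = K · i = 53.14 × 0.007390 = 0.3927 m/day.
Seepage velocity v = q / n_e = 0.3927 / 0.30 = 1.309 m/day.
Travel time t = L / v = 774 / 1.309 = 591.3 days = 1.619 years.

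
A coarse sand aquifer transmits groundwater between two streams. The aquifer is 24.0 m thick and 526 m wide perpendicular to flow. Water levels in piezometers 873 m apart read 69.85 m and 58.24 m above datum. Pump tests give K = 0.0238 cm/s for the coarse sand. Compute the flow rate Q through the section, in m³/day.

Convert K: 0.0238 cm/s × 864 = 20.56 m/day.
Cross-sectional area A = 526 × 24.0 = 12624 m².
Hydraulic gradient i = (69.85 − 58.24) / 873 = 11.61 / 873 = 0.01330.
Darcy's law: Q = K · A · i = 20.56 × 12624 × 0.01330 = 3452 m³/day.

3450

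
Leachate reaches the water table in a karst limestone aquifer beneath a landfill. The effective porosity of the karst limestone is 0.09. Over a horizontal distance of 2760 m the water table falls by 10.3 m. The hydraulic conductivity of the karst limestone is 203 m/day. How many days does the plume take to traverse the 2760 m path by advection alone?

328

Hydraulic gradient i = Δh / L = 10.3 / 2760 = 0.003732.
Darcy flux q = K · i = 203.0 × 0.003732 = 0.7576 m/day.
Seepage velocity v = q / n_e = 0.7576 / 0.09 = 8.417 m/day.
Travel time t = L / v = 2760 / 8.417 = 327.9 days.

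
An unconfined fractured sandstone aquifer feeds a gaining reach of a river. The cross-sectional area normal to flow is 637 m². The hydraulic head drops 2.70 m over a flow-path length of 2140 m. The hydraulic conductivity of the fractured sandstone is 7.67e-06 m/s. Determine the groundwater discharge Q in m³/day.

0.533

Convert K: 7.67e-06 m/s × 86400 = 0.6627 m/day.
Hydraulic gradient i = Δh / L = 2.70 / 2140 = 0.001262.
Darcy's law: Q = K · A · i = 0.6627 × 637.0 × 0.001262 = 0.5326 m³/day.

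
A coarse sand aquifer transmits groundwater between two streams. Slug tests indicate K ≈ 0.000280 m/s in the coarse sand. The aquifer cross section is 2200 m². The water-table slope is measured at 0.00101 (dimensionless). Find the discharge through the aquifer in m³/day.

53.8

Convert K: 0.000280 m/s × 86400 = 24.19 m/day.
Hydraulic gradient i = 0.00101.
Darcy's law: Q = K · A · i = 24.19 × 2200 × 0.001010 = 53.75 m³/day.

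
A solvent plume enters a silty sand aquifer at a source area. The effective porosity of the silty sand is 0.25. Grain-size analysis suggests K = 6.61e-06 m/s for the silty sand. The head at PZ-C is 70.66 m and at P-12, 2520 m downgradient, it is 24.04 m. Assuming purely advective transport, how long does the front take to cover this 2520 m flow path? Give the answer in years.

Convert K: 6.61e-06 m/s × 86400 = 0.5711 m/day.
Hydraulic gradient i = (70.66 − 24.04) / 2520 = 46.62 / 2520 = 0.01850.
Darcy flux q = K · i = 0.5711 × 0.01850 = 0.01057 m/day.
Seepage velocity v = q / n_e = 0.01057 / 0.25 = 0.04226 m/day.
Travel time t = L / v = 2520 / 0.04226 = 59628 days = 163.3 years.

163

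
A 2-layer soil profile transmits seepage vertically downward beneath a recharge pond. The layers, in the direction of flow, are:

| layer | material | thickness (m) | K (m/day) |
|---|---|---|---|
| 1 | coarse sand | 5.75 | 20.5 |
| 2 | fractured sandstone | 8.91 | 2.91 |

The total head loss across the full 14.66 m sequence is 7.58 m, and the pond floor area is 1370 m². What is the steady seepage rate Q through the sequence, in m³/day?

Flow is perpendicular to layering, so the layers act in series and the equivalent K is the thickness-weighted harmonic mean.
Total thickness L = 5.75 + 8.91 = 14.66 m.
Σ(b_i/K_i) = 5.75/20.5 + 8.91/2.91 = 3.342 d.
K_eq = L / Σ(b_i/K_i) = 14.66 / 3.342 = 4.386 m/day.
Q = K_eq · A · (Δh/L) = 4.386 × 1370 × (7.58/14.66) = 3107 m³/day.

3110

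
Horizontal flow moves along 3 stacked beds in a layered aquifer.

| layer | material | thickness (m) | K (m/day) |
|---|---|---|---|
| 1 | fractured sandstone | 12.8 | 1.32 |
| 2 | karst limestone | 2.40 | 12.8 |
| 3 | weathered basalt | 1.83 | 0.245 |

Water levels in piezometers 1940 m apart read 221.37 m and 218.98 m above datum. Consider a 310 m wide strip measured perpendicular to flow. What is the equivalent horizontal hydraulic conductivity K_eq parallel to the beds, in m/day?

2.82

Flow is parallel to layering, so each bed carries its own Darcy discharge and the transmissivities add.
Σ(K_i·b_i) = 1.32×12.8 + 12.8×2.40 + 0.245×1.83 = 48.06 m²/day.
Total thickness b = 17.03 m, so K_eq = Σ(K_i·b_i)/b = 2.822 m/day.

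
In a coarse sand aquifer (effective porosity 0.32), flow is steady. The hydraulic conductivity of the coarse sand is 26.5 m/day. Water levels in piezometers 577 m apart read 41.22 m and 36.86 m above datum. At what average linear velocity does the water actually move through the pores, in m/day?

Hydraulic gradient i = (41.22 − 36.86) / 577 = 4.36 / 577 = 0.007556.
Darcy flux q = K · i = 26.50 × 0.007556 = 0.2002 m/day.
Seepage velocity v = q / n_e = 0.2002 / 0.32 = 0.6258 m/day.

0.626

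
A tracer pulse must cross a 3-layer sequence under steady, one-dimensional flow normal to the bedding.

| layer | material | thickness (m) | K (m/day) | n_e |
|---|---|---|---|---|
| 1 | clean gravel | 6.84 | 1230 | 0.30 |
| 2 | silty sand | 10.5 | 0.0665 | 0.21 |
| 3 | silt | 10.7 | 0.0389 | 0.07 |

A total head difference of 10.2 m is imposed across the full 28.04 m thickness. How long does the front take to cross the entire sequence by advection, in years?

0.582

With flow normal to the layers, continuity requires the same specific discharge q through every layer.
Σ(b_i/K_i) = 6.84/1230 + 10.5/0.0665 + 10.7/0.0389 = 433.0 d.
q = Δh / Σ(b_i/K_i) = 10.2 / 433.0 = 0.02356 m/day.
In each layer the seepage velocity is v_i = q/n_i, so the layer transit time is t_i = b_i·n_i / q:
  layer 1 (clean gravel): t_1 = 6.84 × 0.30 / 0.02356 = 87.10 d
  layer 2 (silty sand): t_2 = 10.5 × 0.21 / 0.02356 = 93.60 d
  layer 3 (silt): t_3 = 10.7 × 0.07 / 0.02356 = 31.79 d
Total t = Σ t_i = 212.5 days = 0.5818 years.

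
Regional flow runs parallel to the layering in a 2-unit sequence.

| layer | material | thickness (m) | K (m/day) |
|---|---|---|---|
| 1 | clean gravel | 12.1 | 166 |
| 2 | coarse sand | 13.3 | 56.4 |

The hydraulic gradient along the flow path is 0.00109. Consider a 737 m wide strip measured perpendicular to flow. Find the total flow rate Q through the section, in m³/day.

2220

Flow is parallel to layering, so each bed carries its own Darcy discharge and the transmissivities add.
Σ(K_i·b_i) = 166×12.1 + 56.4×13.3 = 2759 m²/day.
Hydraulic gradient i = 0.00109.
Q = Σ(K_i·b_i) · W · i = 2759 × 737 × 0.001090 = 2216 m³/day.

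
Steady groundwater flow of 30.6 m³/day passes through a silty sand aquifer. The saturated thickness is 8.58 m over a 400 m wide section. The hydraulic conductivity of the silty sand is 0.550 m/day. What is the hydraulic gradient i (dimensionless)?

Cross-sectional area A = 400 × 8.58 = 3432 m².
From Q = K·A·i, i = Q / (K·A) = 30.6 / (0.5500 × 3432) = 0.01621.

0.0162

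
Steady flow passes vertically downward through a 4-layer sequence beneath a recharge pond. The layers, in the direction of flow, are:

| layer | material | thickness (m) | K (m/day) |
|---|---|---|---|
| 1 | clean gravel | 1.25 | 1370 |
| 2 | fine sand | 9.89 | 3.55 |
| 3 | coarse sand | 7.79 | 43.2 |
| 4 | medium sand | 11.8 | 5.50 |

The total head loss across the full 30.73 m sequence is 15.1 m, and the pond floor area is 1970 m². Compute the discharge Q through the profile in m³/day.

5820

Flow is perpendicular to layering, so the layers act in series and the equivalent K is the thickness-weighted harmonic mean.
Total thickness L = 1.25 + 9.89 + 7.79 + 11.8 = 30.73 m.
Σ(b_i/K_i) = 1.25/1370 + 9.89/3.55 + 7.79/43.2 + 11.8/5.50 = 5.113 d.
K_eq = L / Σ(b_i/K_i) = 30.73 / 5.113 = 6.011 m/day.
Q = K_eq · A · (Δh/L) = 6.011 × 1970 × (15.1/30.73) = 5818 m³/day.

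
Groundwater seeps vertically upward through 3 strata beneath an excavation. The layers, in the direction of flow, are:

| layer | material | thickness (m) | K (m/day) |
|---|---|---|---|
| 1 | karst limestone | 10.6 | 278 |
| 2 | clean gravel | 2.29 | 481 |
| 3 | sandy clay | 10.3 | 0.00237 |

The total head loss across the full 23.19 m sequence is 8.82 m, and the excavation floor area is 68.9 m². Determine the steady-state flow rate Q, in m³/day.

0.140

Flow is perpendicular to layering, so the layers act in series and the equivalent K is the thickness-weighted harmonic mean.
Total thickness L = 10.6 + 2.29 + 10.3 = 23.19 m.
Σ(b_i/K_i) = 10.6/278 + 2.29/481 + 10.3/0.00237 = 4346 d.
K_eq = L / Σ(b_i/K_i) = 23.19 / 4346 = 0.005336 m/day.
Q = K_eq · A · (Δh/L) = 0.005336 × 68.9 × (8.82/23.19) = 0.1398 m³/day.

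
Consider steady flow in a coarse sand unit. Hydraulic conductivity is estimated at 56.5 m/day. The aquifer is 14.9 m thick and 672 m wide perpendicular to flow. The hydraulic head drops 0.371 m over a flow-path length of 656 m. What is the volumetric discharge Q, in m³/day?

Cross-sectional area A = 672 × 14.9 = 10013 m².
Hydraulic gradient i = Δh / L = 0.371 / 656 = 0.0005655.
Darcy's law: Q = K · A · i = 56.50 × 10013 × 0.0005655 = 319.9 m³/day.

320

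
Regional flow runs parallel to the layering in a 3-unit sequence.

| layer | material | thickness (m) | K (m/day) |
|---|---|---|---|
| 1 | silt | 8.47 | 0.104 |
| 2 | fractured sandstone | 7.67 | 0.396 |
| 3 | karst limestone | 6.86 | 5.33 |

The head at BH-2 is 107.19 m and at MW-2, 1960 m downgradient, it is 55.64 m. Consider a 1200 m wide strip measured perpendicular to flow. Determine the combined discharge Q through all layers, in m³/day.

Flow is parallel to layering, so each bed carries its own Darcy discharge and the transmissivities add.
Σ(K_i·b_i) = 0.104×8.47 + 0.396×7.67 + 5.33×6.86 = 40.48 m²/day.
Hydraulic gradient i = (107.19 − 55.64) / 1960 = 51.55 / 1960 = 0.02630.
Q = Σ(K_i·b_i) · W · i = 40.48 × 1200 × 0.02630 = 1278 m³/day.

1280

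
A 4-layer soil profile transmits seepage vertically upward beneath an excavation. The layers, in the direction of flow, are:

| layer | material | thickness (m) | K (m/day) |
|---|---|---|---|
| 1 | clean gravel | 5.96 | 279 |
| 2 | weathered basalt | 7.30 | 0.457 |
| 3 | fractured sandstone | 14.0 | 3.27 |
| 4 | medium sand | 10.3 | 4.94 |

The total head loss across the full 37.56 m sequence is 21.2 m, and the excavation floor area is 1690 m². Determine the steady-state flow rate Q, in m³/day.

Flow is perpendicular to layering, so the layers act in series and the equivalent K is the thickness-weighted harmonic mean.
Total thickness L = 5.96 + 7.30 + 14.0 + 10.3 = 37.56 m.
Σ(b_i/K_i) = 5.96/279 + 7.30/0.457 + 14.0/3.27 + 10.3/4.94 = 22.36 d.
K_eq = L / Σ(b_i/K_i) = 37.56 / 22.36 = 1.680 m/day.
Q = K_eq · A · (Δh/L) = 1.680 × 1690 × (21.2/37.56) = 1602 m³/day.

1600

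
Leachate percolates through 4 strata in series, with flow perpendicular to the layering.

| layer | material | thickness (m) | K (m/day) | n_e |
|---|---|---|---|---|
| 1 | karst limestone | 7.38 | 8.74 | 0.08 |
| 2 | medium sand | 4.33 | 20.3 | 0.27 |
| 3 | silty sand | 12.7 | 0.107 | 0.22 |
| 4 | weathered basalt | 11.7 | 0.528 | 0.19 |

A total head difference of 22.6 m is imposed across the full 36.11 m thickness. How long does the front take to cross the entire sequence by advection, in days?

42.6

With flow normal to the layers, continuity requires the same specific discharge q through every layer.
Σ(b_i/K_i) = 7.38/8.74 + 4.33/20.3 + 12.7/0.107 + 11.7/0.528 = 141.9 d.
q = Δh / Σ(b_i/K_i) = 22.6 / 141.9 = 0.1593 m/day.
In each layer the seepage velocity is v_i = q/n_i, so the layer transit time is t_i = b_i·n_i / q:
  layer 1 (karst limestone): t_1 = 7.38 × 0.08 / 0.1593 = 3.707 d
  layer 2 (medium sand): t_2 = 4.33 × 0.27 / 0.1593 = 7.341 d
  layer 3 (silty sand): t_3 = 12.7 × 0.22 / 0.1593 = 17.54 d
  layer 4 (weathered basalt): t_4 = 11.7 × 0.19 / 0.1593 = 13.96 d
Total t = Σ t_i = 42.55 days.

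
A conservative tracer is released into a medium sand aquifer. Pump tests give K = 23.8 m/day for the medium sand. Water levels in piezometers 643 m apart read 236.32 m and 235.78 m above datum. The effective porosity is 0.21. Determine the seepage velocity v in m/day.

0.0952

Hydraulic gradient i = (236.32 − 235.78) / 643 = 0.54 / 643 = 0.0008398.
Darcy flux q = K · i = 23.80 × 0.0008398 = 0.01999 m/day.
Seepage velocity v = q / n_e = 0.01999 / 0.21 = 0.09518 m/day.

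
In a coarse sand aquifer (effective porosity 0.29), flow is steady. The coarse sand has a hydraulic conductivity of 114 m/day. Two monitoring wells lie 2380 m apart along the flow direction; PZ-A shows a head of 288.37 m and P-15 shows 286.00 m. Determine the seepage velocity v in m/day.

Hydraulic gradient i = (288.37 − 286.00) / 2380 = 2.37 / 2380 = 0.0009958.
Darcy flux q = K · i = 114.0 × 0.0009958 = 0.1135 m/day.
Seepage velocity v = q / n_e = 0.1135 / 0.29 = 0.3915 m/day.

0.391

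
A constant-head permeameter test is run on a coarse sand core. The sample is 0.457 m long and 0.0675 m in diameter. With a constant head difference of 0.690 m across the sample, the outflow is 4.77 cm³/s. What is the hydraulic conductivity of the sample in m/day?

Cross-sectional area A = π·(d/2)² = π × (0.0675/2)² = 0.003578 m².
Convert discharge: 4.77 cm³/s = 4.770e-06 m³/s.
Darcy's law rearranged: K = Q·L / (A·Δh) = 4.770e-06 × 0.457 / (0.003578 × 0.690) = 0.0008829 m/s = 76.28 m/day.

76.3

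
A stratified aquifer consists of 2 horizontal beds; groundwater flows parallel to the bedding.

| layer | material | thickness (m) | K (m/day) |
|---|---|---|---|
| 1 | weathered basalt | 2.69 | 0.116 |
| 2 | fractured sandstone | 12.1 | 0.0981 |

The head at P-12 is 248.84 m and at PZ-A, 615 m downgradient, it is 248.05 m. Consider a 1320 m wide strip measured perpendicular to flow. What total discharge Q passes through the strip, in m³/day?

Flow is parallel to layering, so each bed carries its own Darcy discharge and the transmissivities add.
Σ(K_i·b_i) = 0.116×2.69 + 0.0981×12.1 = 1.499 m²/day.
Hydraulic gradient i = (248.84 − 248.05) / 615 = 0.79 / 615 = 0.001285.
Q = Σ(K_i·b_i) · W · i = 1.499 × 1320 × 0.001285 = 2.542 m³/day.

2.54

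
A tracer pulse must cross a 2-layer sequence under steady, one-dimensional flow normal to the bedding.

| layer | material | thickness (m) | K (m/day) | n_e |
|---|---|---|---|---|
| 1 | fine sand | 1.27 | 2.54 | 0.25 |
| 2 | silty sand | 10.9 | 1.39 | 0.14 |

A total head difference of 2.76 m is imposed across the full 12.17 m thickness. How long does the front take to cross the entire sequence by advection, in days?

With flow normal to the layers, continuity requires the same specific discharge q through every layer.
Σ(b_i/K_i) = 1.27/2.54 + 10.9/1.39 = 8.342 d.
q = Δh / Σ(b_i/K_i) = 2.76 / 8.342 = 0.3309 m/day.
In each layer the seepage velocity is v_i = q/n_i, so the layer transit time is t_i = b_i·n_i / q:
  layer 1 (fine sand): t_1 = 1.27 × 0.25 / 0.3309 = 0.9596 d
  layer 2 (silty sand): t_2 = 10.9 × 0.14 / 0.3309 = 4.612 d
Total t = Σ t_i = 5.572 days.

5.57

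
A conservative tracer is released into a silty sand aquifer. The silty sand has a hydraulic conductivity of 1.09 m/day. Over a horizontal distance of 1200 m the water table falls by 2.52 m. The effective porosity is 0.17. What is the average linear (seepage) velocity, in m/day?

Hydraulic gradient i = Δh / L = 2.52 / 1200 = 0.002100.
Darcy flux q = K · i = 1.090 × 0.002100 = 0.002289 m/day.
Seepage velocity v = q / n_e = 0.002289 / 0.17 = 0.01346 m/day.

0.0135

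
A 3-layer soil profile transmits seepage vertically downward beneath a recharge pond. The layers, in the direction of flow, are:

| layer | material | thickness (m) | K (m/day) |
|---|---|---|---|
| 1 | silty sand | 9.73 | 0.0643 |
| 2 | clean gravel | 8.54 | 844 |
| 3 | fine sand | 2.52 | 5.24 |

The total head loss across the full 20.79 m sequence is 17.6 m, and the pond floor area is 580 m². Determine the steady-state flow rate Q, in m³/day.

Flow is perpendicular to layering, so the layers act in series and the equivalent K is the thickness-weighted harmonic mean.
Total thickness L = 9.73 + 8.54 + 2.52 = 20.79 m.
Σ(b_i/K_i) = 9.73/0.0643 + 8.54/844 + 2.52/5.24 = 151.8 d.
K_eq = L / Σ(b_i/K_i) = 20.79 / 151.8 = 0.1369 m/day.
Q = K_eq · A · (Δh/L) = 0.1369 × 580 × (17.6/20.79) = 67.24 m³/day.

67.2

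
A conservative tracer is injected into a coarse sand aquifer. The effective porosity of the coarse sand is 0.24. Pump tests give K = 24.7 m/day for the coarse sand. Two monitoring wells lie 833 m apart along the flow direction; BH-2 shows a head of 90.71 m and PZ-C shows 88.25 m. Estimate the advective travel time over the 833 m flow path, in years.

7.50

Hydraulic gradient i = (90.71 − 88.25) / 833 = 2.46 / 833 = 0.002953.
Darcy flux q = K · i = 24.70 × 0.002953 = 0.07294 m/day.
Seepage velocity v = q / n_e = 0.07294 / 0.24 = 0.3039 m/day.
Travel time t = L / v = 833 / 0.3039 = 2741 days = 7.504 years.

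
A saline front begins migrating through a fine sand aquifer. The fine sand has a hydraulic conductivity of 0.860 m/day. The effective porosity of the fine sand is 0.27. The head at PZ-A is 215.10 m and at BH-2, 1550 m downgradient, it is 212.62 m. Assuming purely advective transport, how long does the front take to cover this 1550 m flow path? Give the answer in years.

Hydraulic gradient i = (215.10 − 212.62) / 1550 = 2.48 / 1550 = 0.001600.
Darcy flux q = K · i = 0.8600 × 0.001600 = 0.001376 m/day.
Seepage velocity v = q / n_e = 0.001376 / 0.27 = 0.005096 m/day.
Travel time t = L / v = 1550 / 0.005096 = 3.041e+05 days = 832.7 years.

833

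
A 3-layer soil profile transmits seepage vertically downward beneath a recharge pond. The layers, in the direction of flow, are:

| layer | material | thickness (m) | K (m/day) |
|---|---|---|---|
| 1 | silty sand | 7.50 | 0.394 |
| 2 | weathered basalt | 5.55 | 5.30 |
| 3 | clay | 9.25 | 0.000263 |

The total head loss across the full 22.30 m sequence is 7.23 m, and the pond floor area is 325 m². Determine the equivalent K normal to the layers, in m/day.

0.000634

Flow is perpendicular to layering, so the layers act in series and the equivalent K is the thickness-weighted harmonic mean.
Total thickness L = 7.50 + 5.55 + 9.25 = 22.30 m.
Σ(b_i/K_i) = 7.50/0.394 + 5.55/5.30 + 9.25/0.000263 = 35191 d.
K_eq = L / Σ(b_i/K_i) = 22.30 / 35191 = 0.0006337 m/day.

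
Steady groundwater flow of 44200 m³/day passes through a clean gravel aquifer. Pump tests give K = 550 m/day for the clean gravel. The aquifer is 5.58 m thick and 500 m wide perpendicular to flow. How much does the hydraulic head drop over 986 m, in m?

28.4

Cross-sectional area A = 500 × 5.58 = 2790 m².
From Q = K·A·i, i = Q / (K·A) = 44200 / (550.0 × 2790) = 0.02880.
Head loss Δh = i · L = 0.02880 × 986 = 28.40 m.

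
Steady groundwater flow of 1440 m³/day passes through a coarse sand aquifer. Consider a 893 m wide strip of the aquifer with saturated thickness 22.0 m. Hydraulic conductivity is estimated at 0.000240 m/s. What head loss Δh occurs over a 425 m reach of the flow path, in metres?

1.50

Convert K: 0.000240 m/s × 86400 = 20.74 m/day.
Cross-sectional area A = 893 × 22.0 = 19646 m².
From Q = K·A·i, i = Q / (K·A) = 1440 / (20.74 × 19646) = 0.003535.
Head loss Δh = i · L = 0.003535 × 425 = 1.502 m.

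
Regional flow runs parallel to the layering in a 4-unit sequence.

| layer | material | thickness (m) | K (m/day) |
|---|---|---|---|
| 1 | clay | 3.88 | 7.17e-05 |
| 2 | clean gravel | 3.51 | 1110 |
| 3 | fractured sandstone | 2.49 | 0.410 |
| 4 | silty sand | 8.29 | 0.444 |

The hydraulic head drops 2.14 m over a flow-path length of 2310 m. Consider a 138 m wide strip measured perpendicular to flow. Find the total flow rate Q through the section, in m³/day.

Flow is parallel to layering, so each bed carries its own Darcy discharge and the transmissivities add.
Σ(K_i·b_i) = 7.17e-05×3.88 + 1110×3.51 + 0.410×2.49 + 0.444×8.29 = 3901 m²/day.
Hydraulic gradient i = Δh / L = 2.14 / 2310 = 0.0009264.
Q = Σ(K_i·b_i) · W · i = 3901 × 138 × 0.0009264 = 498.7 m³/day.

499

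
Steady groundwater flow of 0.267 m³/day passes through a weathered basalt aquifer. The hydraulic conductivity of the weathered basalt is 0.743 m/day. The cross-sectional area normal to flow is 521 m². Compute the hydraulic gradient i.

From Q = K·A·i, i = Q / (K·A) = 0.267 / (0.7430 × 521.0) = 0.0006897.

0.000690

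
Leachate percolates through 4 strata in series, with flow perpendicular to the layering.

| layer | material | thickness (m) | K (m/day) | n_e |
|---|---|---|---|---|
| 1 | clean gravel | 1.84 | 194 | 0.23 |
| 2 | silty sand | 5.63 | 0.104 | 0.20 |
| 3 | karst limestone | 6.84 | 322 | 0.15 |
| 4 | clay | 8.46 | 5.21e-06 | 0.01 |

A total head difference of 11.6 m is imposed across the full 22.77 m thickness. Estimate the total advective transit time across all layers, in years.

With flow normal to the layers, continuity requires the same specific discharge q through every layer.
Σ(b_i/K_i) = 1.84/194 + 5.63/0.104 + 6.84/322 + 8.46/5.21e-06 = 1.624e+06 d.
q = Δh / Σ(b_i/K_i) = 11.6 / 1.624e+06 = 7.143e-06 m/day.
In each layer the seepage velocity is v_i = q/n_i, so the layer transit time is t_i = b_i·n_i / q:
  layer 1 (clean gravel): t_1 = 1.84 × 0.23 / 7.143e-06 = 59243 d
  layer 2 (silty sand): t_2 = 5.63 × 0.20 / 7.143e-06 = 1.576e+05 d
  layer 3 (karst limestone): t_3 = 6.84 × 0.15 / 7.143e-06 = 1.436e+05 d
  layer 4 (clay): t_4 = 8.46 × 0.01 / 7.143e-06 = 11843 d
Total t = Σ t_i = 3.723e+05 days = 1019 years.

1020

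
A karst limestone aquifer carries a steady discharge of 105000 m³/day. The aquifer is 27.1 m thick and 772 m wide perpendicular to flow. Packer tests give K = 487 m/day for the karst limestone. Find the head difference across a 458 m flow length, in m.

4.72

Cross-sectional area A = 772 × 27.1 = 20921 m².
From Q = K·A·i, i = Q / (K·A) = 105000 / (487.0 × 20921) = 0.01031.
Head loss Δh = i · L = 0.01031 × 458 = 4.720 m.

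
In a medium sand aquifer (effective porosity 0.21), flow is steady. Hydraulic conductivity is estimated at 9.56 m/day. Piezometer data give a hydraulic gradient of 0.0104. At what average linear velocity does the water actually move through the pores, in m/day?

Hydraulic gradient i = 0.0104.
Darcy flux q = K · i = 9.560 × 0.01040 = 0.09942 m/day.
Seepage velocity v = q / n_e = 0.09942 / 0.21 = 0.4734 m/day.

0.473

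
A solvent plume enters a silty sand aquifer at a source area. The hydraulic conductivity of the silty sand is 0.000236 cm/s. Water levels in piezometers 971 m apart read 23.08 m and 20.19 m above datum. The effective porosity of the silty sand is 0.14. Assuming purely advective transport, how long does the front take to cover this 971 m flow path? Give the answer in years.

613

Convert K: 0.000236 cm/s × 864 = 0.2039 m/day.
Hydraulic gradient i = (23.08 − 20.19) / 971 = 2.89 / 971 = 0.002976.
Darcy flux q = K · i = 0.2039 × 0.002976 = 0.0006069 m/day.
Seepage velocity v = q / n_e = 0.0006069 / 0.14 = 0.004335 m/day.
Travel time t = L / v = 971 / 0.004335 = 2.240e+05 days = 613.3 years.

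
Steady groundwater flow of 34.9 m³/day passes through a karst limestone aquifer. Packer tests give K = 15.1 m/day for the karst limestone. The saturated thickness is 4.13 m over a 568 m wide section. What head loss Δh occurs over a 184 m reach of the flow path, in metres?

0.181

Cross-sectional area A = 568 × 4.13 = 2346 m².
From Q = K·A·i, i = Q / (K·A) = 34.9 / (15.10 × 2346) = 0.0009853.
Head loss Δh = i · L = 0.0009853 × 184 = 0.1813 m.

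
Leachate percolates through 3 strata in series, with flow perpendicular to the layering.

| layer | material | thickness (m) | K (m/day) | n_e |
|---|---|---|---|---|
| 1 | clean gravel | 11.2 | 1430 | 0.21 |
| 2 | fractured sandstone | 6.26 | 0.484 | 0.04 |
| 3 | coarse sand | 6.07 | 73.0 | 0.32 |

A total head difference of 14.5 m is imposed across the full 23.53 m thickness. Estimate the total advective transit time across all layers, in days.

4.08

With flow normal to the layers, continuity requires the same specific discharge q through every layer.
Σ(b_i/K_i) = 11.2/1430 + 6.26/0.484 + 6.07/73.0 = 13.02 d.
q = Δh / Σ(b_i/K_i) = 14.5 / 13.02 = 1.113 m/day.
In each layer the seepage velocity is v_i = q/n_i, so the layer transit time is t_i = b_i·n_i / q:
  layer 1 (clean gravel): t_1 = 11.2 × 0.21 / 1.113 = 2.113 d
  layer 2 (fractured sandstone): t_2 = 6.26 × 0.04 / 1.113 = 0.2249 d
  layer 3 (coarse sand): t_3 = 6.07 × 0.32 / 1.113 = 1.745 d
Total t = Σ t_i = 4.082 days.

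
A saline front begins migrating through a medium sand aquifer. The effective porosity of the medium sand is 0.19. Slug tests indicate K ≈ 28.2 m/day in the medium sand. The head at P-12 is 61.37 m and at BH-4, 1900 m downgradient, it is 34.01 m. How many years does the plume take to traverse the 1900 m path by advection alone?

Hydraulic gradient i = (61.37 − 34.01) / 1900 = 27.36 / 1900 = 0.01440.
Darcy flux q = K · i = 28.20 × 0.01440 = 0.4061 m/day.
Seepage velocity v = q / n_e = 0.4061 / 0.19 = 2.137 m/day.
Travel time t = L / v = 1900 / 2.137 = 889.0 days = 2.434 years.

2.43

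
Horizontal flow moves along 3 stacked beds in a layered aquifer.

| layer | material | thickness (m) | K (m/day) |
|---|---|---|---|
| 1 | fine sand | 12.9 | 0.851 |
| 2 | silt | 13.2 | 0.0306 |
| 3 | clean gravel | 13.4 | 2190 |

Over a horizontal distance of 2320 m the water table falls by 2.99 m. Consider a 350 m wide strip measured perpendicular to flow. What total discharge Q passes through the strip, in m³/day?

Flow is parallel to layering, so each bed carries its own Darcy discharge and the transmissivities add.
Σ(K_i·b_i) = 0.851×12.9 + 0.0306×13.2 + 2190×13.4 = 29357 m²/day.
Hydraulic gradient i = Δh / L = 2.99 / 2320 = 0.001289.
Q = Σ(K_i·b_i) · W · i = 29357 × 350 × 0.001289 = 13242 m³/day.

13200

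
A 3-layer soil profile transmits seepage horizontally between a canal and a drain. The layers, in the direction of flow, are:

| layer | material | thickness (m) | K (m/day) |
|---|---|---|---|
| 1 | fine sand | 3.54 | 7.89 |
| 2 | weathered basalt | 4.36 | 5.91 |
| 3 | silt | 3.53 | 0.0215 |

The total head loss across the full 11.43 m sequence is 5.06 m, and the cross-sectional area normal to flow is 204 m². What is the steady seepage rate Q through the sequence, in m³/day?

6.24

Flow is perpendicular to layering, so the layers act in series and the equivalent K is the thickness-weighted harmonic mean.
Total thickness L = 3.54 + 4.36 + 3.53 = 11.43 m.
Σ(b_i/K_i) = 3.54/7.89 + 4.36/5.91 + 3.53/0.0215 = 165.4 d.
K_eq = L / Σ(b_i/K_i) = 11.43 / 165.4 = 0.06912 m/day.
Q = K_eq · A · (Δh/L) = 0.06912 × 204 × (5.06/11.43) = 6.242 m³/day.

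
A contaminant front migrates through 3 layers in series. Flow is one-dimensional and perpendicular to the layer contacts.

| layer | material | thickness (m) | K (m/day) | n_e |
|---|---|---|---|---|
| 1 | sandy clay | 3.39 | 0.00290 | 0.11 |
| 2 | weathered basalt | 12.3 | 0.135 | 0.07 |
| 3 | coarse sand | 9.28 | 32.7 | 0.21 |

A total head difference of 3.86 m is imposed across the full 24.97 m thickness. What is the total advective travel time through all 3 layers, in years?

2.85

With flow normal to the layers, continuity requires the same specific discharge q through every layer.
Σ(b_i/K_i) = 3.39/0.00290 + 12.3/0.135 + 9.28/32.7 = 1260 d.
q = Δh / Σ(b_i/K_i) = 3.86 / 1260 = 0.003063 m/day.
In each layer the seepage velocity is v_i = q/n_i, so the layer transit time is t_i = b_i·n_i / q:
  layer 1 (sandy clay): t_1 = 3.39 × 0.11 / 0.003063 = 121.8 d
  layer 2 (weathered basalt): t_2 = 12.3 × 0.07 / 0.003063 = 281.1 d
  layer 3 (coarse sand): t_3 = 9.28 × 0.21 / 0.003063 = 636.3 d
Total t = Σ t_i = 1039 days = 2.845 years.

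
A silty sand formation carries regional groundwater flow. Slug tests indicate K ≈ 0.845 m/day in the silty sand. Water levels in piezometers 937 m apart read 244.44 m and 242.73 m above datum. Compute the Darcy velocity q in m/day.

0.00154

Hydraulic gradient i = (244.44 − 242.73) / 937 = 1.71 / 937 = 0.001825.
Specific discharge q = K · i = 0.8450 × 0.001825 = 0.001542 m/day.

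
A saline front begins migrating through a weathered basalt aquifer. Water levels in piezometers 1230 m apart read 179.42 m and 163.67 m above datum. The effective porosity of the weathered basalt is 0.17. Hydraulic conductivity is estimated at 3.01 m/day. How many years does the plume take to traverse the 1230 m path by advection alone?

14.9

Hydraulic gradient i = (179.42 − 163.67) / 1230 = 15.75 / 1230 = 0.01280.
Darcy flux q = K · i = 3.010 × 0.01280 = 0.03854 m/day.
Seepage velocity v = q / n_e = 0.03854 / 0.17 = 0.2267 m/day.
Travel time t = L / v = 1230 / 0.2267 = 5425 days = 14.85 years.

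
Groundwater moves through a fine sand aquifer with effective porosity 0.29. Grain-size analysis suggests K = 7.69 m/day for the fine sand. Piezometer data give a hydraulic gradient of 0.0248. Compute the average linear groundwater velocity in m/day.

Hydraulic gradient i = 0.0248.
Darcy flux q = K · i = 7.690 × 0.02480 = 0.1907 m/day.
Seepage velocity v = q / n_e = 0.1907 / 0.29 = 0.6576 m/day.

0.658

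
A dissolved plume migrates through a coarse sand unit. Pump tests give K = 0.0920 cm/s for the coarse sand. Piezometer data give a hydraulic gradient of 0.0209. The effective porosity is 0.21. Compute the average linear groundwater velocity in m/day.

7.91

Convert K: 0.0920 cm/s × 864 = 79.49 m/day.
Hydraulic gradient i = 0.0209.
Darcy flux q = K · i = 79.49 × 0.02090 = 1.661 m/day.
Seepage velocity v = q / n_e = 1.661 / 0.21 = 7.911 m/day.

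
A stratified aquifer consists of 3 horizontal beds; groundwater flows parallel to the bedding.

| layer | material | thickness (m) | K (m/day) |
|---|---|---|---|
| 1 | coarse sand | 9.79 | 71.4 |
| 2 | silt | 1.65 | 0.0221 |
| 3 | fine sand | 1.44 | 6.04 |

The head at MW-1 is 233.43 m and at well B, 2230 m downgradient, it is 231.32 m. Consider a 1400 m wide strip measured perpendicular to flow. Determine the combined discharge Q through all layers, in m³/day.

938

Flow is parallel to layering, so each bed carries its own Darcy discharge and the transmissivities add.
Σ(K_i·b_i) = 71.4×9.79 + 0.0221×1.65 + 6.04×1.44 = 707.7 m²/day.
Hydraulic gradient i = (233.43 − 231.32) / 2230 = 2.11 / 2230 = 0.0009462.
Q = Σ(K_i·b_i) · W · i = 707.7 × 1400 × 0.0009462 = 937.5 m³/day.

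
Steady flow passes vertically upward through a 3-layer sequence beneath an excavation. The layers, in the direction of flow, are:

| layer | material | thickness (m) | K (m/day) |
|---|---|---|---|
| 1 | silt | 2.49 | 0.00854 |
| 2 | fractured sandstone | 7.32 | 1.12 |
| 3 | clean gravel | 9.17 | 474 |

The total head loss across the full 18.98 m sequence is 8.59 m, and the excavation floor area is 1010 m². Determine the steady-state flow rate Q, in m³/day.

29.1

Flow is perpendicular to layering, so the layers act in series and the equivalent K is the thickness-weighted harmonic mean.
Total thickness L = 2.49 + 7.32 + 9.17 = 18.98 m.
Σ(b_i/K_i) = 2.49/0.00854 + 7.32/1.12 + 9.17/474 = 298.1 d.
K_eq = L / Σ(b_i/K_i) = 18.98 / 298.1 = 0.06366 m/day.
Q = K_eq · A · (Δh/L) = 0.06366 × 1010 × (8.59/18.98) = 29.10 m³/day.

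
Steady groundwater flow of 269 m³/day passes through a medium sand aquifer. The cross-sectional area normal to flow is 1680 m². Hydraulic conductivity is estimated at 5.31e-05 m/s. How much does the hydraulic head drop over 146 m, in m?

5.10

Convert K: 5.31e-05 m/s × 86400 = 4.588 m/day.
From Q = K·A·i, i = Q / (K·A) = 269 / (4.588 × 1680) = 0.03490.
Head loss Δh = i · L = 0.03490 × 146 = 5.096 m.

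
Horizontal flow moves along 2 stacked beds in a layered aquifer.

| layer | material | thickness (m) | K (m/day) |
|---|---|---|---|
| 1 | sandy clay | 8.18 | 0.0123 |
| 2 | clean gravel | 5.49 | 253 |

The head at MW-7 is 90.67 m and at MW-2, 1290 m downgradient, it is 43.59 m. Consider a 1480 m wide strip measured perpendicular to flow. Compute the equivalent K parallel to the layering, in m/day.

Flow is parallel to layering, so each bed carries its own Darcy discharge and the transmissivities add.
Σ(K_i·b_i) = 0.0123×8.18 + 253×5.49 = 1389 m²/day.
Total thickness b = 13.67 m, so K_eq = Σ(K_i·b_i)/b = 101.6 m/day.

102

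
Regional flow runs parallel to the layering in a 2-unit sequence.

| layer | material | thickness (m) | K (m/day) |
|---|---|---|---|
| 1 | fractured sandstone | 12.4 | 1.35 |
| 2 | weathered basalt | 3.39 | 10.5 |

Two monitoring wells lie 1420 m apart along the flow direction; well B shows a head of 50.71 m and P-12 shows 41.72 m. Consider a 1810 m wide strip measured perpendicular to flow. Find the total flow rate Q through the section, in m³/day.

600

Flow is parallel to layering, so each bed carries its own Darcy discharge and the transmissivities add.
Σ(K_i·b_i) = 1.35×12.4 + 10.5×3.39 = 52.34 m²/day.
Hydraulic gradient i = (50.71 − 41.72) / 1420 = 8.99 / 1420 = 0.006331.
Q = Σ(K_i·b_i) · W · i = 52.34 × 1810 × 0.006331 = 599.7 m³/day.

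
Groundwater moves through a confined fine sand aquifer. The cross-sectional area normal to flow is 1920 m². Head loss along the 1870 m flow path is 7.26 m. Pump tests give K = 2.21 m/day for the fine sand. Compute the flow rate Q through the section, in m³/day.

Hydraulic gradient i = Δh / L = 7.26 / 1870 = 0.003882.
Darcy's law: Q = K · A · i = 2.210 × 1920 × 0.003882 = 16.47 m³/day.

16.5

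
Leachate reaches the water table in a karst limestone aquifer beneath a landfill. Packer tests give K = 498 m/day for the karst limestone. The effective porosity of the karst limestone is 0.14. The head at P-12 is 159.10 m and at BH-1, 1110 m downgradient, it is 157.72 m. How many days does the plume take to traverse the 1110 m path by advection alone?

Hydraulic gradient i = (159.10 − 157.72) / 1110 = 1.38 / 1110 = 0.001243.
Darcy flux q = K · i = 498.0 × 0.001243 = 0.6191 m/day.
Seepage velocity v = q / n_e = 0.6191 / 0.14 = 4.422 m/day.
Travel time t = L / v = 1110 / 4.422 = 251.0 days.

251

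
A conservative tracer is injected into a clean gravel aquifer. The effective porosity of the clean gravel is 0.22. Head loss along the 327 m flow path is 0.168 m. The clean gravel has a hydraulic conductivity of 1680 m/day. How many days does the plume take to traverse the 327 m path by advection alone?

Hydraulic gradient i = Δh / L = 0.168 / 327 = 0.0005138.
Darcy flux q = K · i = 1680 × 0.0005138 = 0.8631 m/day.
Seepage velocity v = q / n_e = 0.8631 / 0.22 = 3.923 m/day.
Travel time t = L / v = 327 / 3.923 = 83.35 days.

83.3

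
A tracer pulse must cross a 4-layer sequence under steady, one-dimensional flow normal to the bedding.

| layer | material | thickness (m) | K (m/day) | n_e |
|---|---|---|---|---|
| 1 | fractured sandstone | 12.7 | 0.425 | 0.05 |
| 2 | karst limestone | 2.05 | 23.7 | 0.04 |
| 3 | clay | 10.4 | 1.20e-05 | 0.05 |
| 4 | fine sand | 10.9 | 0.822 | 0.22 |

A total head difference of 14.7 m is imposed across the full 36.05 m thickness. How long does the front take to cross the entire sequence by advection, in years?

587

With flow normal to the layers, continuity requires the same specific discharge q through every layer.
Σ(b_i/K_i) = 12.7/0.425 + 2.05/23.7 + 10.4/1.20e-05 + 10.9/0.822 = 8.667e+05 d.
q = Δh / Σ(b_i/K_i) = 14.7 / 8.667e+05 = 1.696e-05 m/day.
In each layer the seepage velocity is v_i = q/n_i, so the layer transit time is t_i = b_i·n_i / q:
  layer 1 (fractured sandstone): t_1 = 12.7 × 0.05 / 1.696e-05 = 37440 d
  layer 2 (karst limestone): t_2 = 2.05 × 0.04 / 1.696e-05 = 4835 d
  layer 3 (clay): t_3 = 10.4 × 0.05 / 1.696e-05 = 30659 d
  layer 4 (fine sand): t_4 = 10.9 × 0.22 / 1.696e-05 = 1.414e+05 d
Total t = Σ t_i = 2.143e+05 days = 586.8 years.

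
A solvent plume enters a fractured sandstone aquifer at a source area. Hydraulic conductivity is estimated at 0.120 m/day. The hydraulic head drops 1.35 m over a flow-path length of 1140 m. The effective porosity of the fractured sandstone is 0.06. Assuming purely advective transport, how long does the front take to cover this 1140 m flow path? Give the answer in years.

1320

Hydraulic gradient i = Δh / L = 1.35 / 1140 = 0.001184.
Darcy flux q = K · i = 0.1200 × 0.001184 = 0.0001421 m/day.
Seepage velocity v = q / n_e = 0.0001421 / 0.06 = 0.002368 m/day.
Travel time t = L / v = 1140 / 0.002368 = 4.813e+05 days = 1318 years.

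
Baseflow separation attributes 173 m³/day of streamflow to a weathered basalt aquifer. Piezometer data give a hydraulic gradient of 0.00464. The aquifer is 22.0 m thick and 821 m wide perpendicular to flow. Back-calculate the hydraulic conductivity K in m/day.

Cross-sectional area A = 821 × 22.0 = 18062 m².
Hydraulic gradient i = 0.00464.
From Q = K·A·i, K = Q / (A·i) = 173 / (18062 × 0.004640) = 2.064 m/day.

2.06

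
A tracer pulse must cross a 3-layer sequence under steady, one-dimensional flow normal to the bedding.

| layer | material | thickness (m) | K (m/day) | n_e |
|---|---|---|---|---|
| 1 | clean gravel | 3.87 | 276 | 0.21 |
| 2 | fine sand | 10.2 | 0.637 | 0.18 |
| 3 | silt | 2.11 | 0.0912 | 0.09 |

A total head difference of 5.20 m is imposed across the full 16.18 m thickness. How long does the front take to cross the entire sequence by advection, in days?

21.4

With flow normal to the layers, continuity requires the same specific discharge q through every layer.
Σ(b_i/K_i) = 3.87/276 + 10.2/0.637 + 2.11/0.0912 = 39.16 d.
q = Δh / Σ(b_i/K_i) = 5.20 / 39.16 = 0.1328 m/day.
In each layer the seepage velocity is v_i = q/n_i, so the layer transit time is t_i = b_i·n_i / q:
  layer 1 (clean gravel): t_1 = 3.87 × 0.21 / 0.1328 = 6.121 d
  layer 2 (fine sand): t_2 = 10.2 × 0.18 / 0.1328 = 13.83 d
  layer 3 (silt): t_3 = 2.11 × 0.09 / 0.1328 = 1.430 d
Total t = Σ t_i = 21.38 days.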